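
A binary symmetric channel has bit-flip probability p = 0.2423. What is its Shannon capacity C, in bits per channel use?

For BSC with error probability p:
C = 1 - H(p) where H(p) is binary entropy
H(0.2423) = -0.2423 × log₂(0.2423) - 0.7577 × log₂(0.7577)
H(p) = 0.7988
C = 1 - 0.7988 = 0.2012 bits/use


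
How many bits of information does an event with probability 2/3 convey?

Information content I(x) = -log₂(p(x))
I = -log₂(2/3) = -log₂(0.6667)
I = 0.5850 bits


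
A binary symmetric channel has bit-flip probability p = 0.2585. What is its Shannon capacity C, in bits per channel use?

For BSC with error probability p:
C = 1 - H(p) where H(p) is binary entropy
H(0.2585) = -0.2585 × log₂(0.2585) - 0.7415 × log₂(0.7415)
H(p) = 0.8245
C = 1 - 0.8245 = 0.1755 bits/use


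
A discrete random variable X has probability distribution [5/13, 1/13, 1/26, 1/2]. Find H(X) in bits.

H(X) = -Σ p(x) log₂ p(x)
  -5/13 × log₂(5/13) = 0.5302
  -1/13 × log₂(1/13) = 0.2846
  -1/26 × log₂(1/26) = 0.1808
  -1/2 × log₂(1/2) = 0.5000
H(X) = 1.4956 bits


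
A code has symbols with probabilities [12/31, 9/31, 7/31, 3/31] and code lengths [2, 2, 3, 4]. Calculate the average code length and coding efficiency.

Average length L = Σ p_i × l_i = 2.4194 bits
Entropy H = 1.8589 bits
Efficiency η = H/L × 100% = 76.83%


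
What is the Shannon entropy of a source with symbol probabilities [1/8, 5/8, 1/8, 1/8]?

H(X) = -Σ p(x) log₂ p(x)
  -1/8 × log₂(1/8) = 0.3750
  -5/8 × log₂(5/8) = 0.4238
  -1/8 × log₂(1/8) = 0.3750
  -1/8 × log₂(1/8) = 0.3750
H(X) = 1.5488 bits


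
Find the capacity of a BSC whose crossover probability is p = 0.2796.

For BSC with error probability p:
C = 1 - H(p) where H(p) is binary entropy
H(0.2796) = -0.2796 × log₂(0.2796) - 0.7204 × log₂(0.7204)
H(p) = 0.8549
C = 1 - 0.8549 = 0.1451 bits/use


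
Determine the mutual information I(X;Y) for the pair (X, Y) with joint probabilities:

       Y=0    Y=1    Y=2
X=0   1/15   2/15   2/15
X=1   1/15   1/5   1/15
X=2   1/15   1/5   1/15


H(X) = 1.5850, H(Y) = 1.4566, H(X,Y) = 3.0062
I(X;Y) = H(X) + H(Y) - H(X,Y) = 0.0353 bits


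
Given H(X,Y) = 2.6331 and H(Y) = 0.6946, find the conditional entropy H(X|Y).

Chain rule: H(X,Y) = H(X|Y) + H(Y)
H(X|Y) = H(X,Y) - H(Y) = 2.6331 - 0.6946 = 1.9385 bits


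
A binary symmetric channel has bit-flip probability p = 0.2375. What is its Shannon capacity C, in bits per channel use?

For BSC with error probability p:
C = 1 - H(p) where H(p) is binary entropy
H(0.2375) = -0.2375 × log₂(0.2375) - 0.7625 × log₂(0.7625)
H(p) = 0.7909
C = 1 - 0.7909 = 0.2091 bits/use


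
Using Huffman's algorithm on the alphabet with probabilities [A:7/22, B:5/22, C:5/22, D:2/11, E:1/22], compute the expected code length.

Huffman tree construction:
Combine smallest probabilities repeatedly
Resulting codes:
  A: 11 (length 2)
  B: 00 (length 2)
  C: 01 (length 2)
  D: 101 (length 3)
  E: 100 (length 3)
Average length = Σ p(s) × length(s) = 2.2273 bits


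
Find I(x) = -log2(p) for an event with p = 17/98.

Information content I(x) = -log₂(p(x))
I = -log₂(17/98) = -log₂(0.1735)
I = 2.5272 bits


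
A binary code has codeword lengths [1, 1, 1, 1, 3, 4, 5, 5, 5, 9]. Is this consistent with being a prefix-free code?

Kraft inequality: Σ 2^(-l_i) ≤ 1 for prefix-free code
Calculating: 2^(-1) + 2^(-1) + 2^(-1) + 2^(-1) + 2^(-3) + 2^(-4) + 2^(-5) + 2^(-5) + 2^(-5) + 2^(-9)
= 0.5 + 0.5 + 0.5 + 0.5 + 0.125 + 0.0625 + 0.03125 + 0.03125 + 0.03125 + 0.001953125
= 2.2832
Since 2.2832 > 1, prefix-free code does not exist


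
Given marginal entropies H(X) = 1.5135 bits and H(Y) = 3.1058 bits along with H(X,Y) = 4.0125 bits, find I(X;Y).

I(X;Y) = H(X) + H(Y) - H(X,Y)
I(X;Y) = 1.5135 + 3.1058 - 4.0125 = 0.6068 bits


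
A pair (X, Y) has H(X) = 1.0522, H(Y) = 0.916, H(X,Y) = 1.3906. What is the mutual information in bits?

I(X;Y) = H(X) + H(Y) - H(X,Y)
I(X;Y) = 1.0522 + 0.916 - 1.3906 = 0.5776 bits


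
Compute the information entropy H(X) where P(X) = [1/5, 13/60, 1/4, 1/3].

H(X) = -Σ p(x) log₂ p(x)
  -1/5 × log₂(1/5) = 0.4644
  -13/60 × log₂(13/60) = 0.4781
  -1/4 × log₂(1/4) = 0.5000
  -1/3 × log₂(1/3) = 0.5283
H(X) = 1.9708 bits


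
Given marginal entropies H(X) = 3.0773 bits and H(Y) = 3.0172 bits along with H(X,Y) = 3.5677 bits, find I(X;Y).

I(X;Y) = H(X) + H(Y) - H(X,Y)
I(X;Y) = 3.0773 + 3.0172 - 3.5677 = 2.5268 bits


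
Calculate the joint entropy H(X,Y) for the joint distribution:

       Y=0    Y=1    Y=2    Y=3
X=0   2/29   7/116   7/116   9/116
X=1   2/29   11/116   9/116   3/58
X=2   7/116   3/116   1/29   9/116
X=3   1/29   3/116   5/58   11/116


H(X,Y) = -Σ p(x,y) log₂ p(x,y)
  p(0,0)=2/29: -0.0690 × log₂(0.0690) = 0.2661
  p(0,1)=7/116: -0.0603 × log₂(0.0603) = 0.2444
  p(0,2)=7/116: -0.0603 × log₂(0.0603) = 0.2444
  p(0,3)=9/116: -0.0776 × log₂(0.0776) = 0.2861
  p(1,0)=2/29: -0.0690 × log₂(0.0690) = 0.2661
  p(1,1)=11/116: -0.0948 × log₂(0.0948) = 0.3223
  p(1,2)=9/116: -0.0776 × log₂(0.0776) = 0.2861
  p(1,3)=3/58: -0.0517 × log₂(0.0517) = 0.2210
  p(2,0)=7/116: -0.0603 × log₂(0.0603) = 0.2444
  p(2,1)=3/116: -0.0259 × log₂(0.0259) = 0.1364
  p(2,2)=1/29: -0.0345 × log₂(0.0345) = 0.1675
  p(2,3)=9/116: -0.0776 × log₂(0.0776) = 0.2861
  p(3,0)=1/29: -0.0345 × log₂(0.0345) = 0.1675
  p(3,1)=3/116: -0.0259 × log₂(0.0259) = 0.1364
  p(3,2)=5/58: -0.0862 × log₂(0.0862) = 0.3048
  p(3,3)=11/116: -0.0948 × log₂(0.0948) = 0.3223
H(X,Y) = 3.9020 bits


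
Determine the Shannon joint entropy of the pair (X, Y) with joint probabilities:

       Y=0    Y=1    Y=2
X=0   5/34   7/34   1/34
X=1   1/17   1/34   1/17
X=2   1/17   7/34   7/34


H(X,Y) = -Σ p(x,y) log₂ p(x,y)
  p(0,0)=5/34: -0.1471 × log₂(0.1471) = 0.4067
  p(0,1)=7/34: -0.2059 × log₂(0.2059) = 0.4694
  p(0,2)=1/34: -0.0294 × log₂(0.0294) = 0.1496
  p(1,0)=1/17: -0.0588 × log₂(0.0588) = 0.2404
  p(1,1)=1/34: -0.0294 × log₂(0.0294) = 0.1496
  p(1,2)=1/17: -0.0588 × log₂(0.0588) = 0.2404
  p(2,0)=1/17: -0.0588 × log₂(0.0588) = 0.2404
  p(2,1)=7/34: -0.2059 × log₂(0.2059) = 0.4694
  p(2,2)=7/34: -0.2059 × log₂(0.2059) = 0.4694
H(X,Y) = 2.8356 bits


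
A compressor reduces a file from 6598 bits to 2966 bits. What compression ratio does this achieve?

Compression ratio = Original / Compressed
= 6598 / 2966 = 2.22:1


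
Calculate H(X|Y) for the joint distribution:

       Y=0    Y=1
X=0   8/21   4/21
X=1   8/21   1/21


H(X|Y) = Σ_y p(y) H(X|Y=y)
  p(Y=0) = 16/21, H(X|Y=0) = 1.0000
  p(Y=1) = 5/21, H(X|Y=1) = 0.7219
H(X|Y) = 0.7619×1.0000 + 0.2381×0.7219 = 0.9338 bits


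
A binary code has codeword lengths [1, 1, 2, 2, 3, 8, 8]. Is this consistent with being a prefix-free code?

Kraft inequality: Σ 2^(-l_i) ≤ 1 for prefix-free code
Calculating: 2^(-1) + 2^(-1) + 2^(-2) + 2^(-2) + 2^(-3) + 2^(-8) + 2^(-8)
= 0.5 + 0.5 + 0.25 + 0.25 + 0.125 + 0.00390625 + 0.00390625
= 1.6328
Since 1.6328 > 1, prefix-free code does not exist


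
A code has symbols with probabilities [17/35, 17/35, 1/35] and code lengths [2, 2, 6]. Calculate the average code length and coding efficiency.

Average length L = Σ p_i × l_i = 2.1143 bits
Entropy H = 1.1586 bits
Efficiency η = H/L × 100% = 54.80%


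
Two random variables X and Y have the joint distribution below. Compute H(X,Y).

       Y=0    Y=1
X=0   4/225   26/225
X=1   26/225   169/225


H(X,Y) = -Σ p(x,y) log₂ p(x,y)
  p(0,0)=4/225: -0.0178 × log₂(0.0178) = 0.1034
  p(0,1)=26/225: -0.1156 × log₂(0.1156) = 0.3598
  p(1,0)=26/225: -0.1156 × log₂(0.1156) = 0.3598
  p(1,1)=169/225: -0.7511 × log₂(0.7511) = 0.3101
H(X,Y) = 1.1330 bits


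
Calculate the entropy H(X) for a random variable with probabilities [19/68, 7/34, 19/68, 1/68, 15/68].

H(X) = -Σ p(x) log₂ p(x)
  -19/68 × log₂(19/68) = 0.5140
  -7/34 × log₂(7/34) = 0.4694
  -19/68 × log₂(19/68) = 0.5140
  -1/68 × log₂(1/68) = 0.0895
  -15/68 × log₂(15/68) = 0.4810
H(X) = 2.0679 bits


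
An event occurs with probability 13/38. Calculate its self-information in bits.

Information content I(x) = -log₂(p(x))
I = -log₂(13/38) = -log₂(0.3421)
I = 1.5475 bits


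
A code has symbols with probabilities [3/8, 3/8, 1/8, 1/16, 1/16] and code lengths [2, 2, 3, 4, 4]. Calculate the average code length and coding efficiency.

Average length L = Σ p_i × l_i = 2.3750 bits
Entropy H = 1.9363 bits
Efficiency η = H/L × 100% = 81.53%


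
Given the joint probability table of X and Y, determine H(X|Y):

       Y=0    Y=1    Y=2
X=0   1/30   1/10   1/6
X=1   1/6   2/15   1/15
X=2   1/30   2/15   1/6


H(X|Y) = Σ_y p(y) H(X|Y=y)
  p(Y=0) = 7/30, H(X|Y=0) = 1.1488
  p(Y=1) = 11/30, H(X|Y=1) = 1.5726
  p(Y=2) = 2/5, H(X|Y=2) = 1.4834
H(X|Y) = 0.2333×1.1488 + 0.3667×1.5726 + 0.4000×1.4834 = 1.4380 bits


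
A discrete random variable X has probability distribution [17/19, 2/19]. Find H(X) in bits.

H(X) = -Σ p(x) log₂ p(x)
  -17/19 × log₂(17/19) = 0.1436
  -2/19 × log₂(2/19) = 0.3419
H(X) = 0.4855 bits


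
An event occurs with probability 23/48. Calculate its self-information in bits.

Information content I(x) = -log₂(p(x))
I = -log₂(23/48) = -log₂(0.4792)
I = 1.0614 bits


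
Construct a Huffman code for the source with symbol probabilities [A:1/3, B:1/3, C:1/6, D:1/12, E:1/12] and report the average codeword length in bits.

Huffman tree construction:
Combine smallest probabilities repeatedly
Resulting codes:
  A: 10 (length 2)
  B: 11 (length 2)
  C: 00 (length 2)
  D: 010 (length 3)
  E: 011 (length 3)
Average length = Σ p(s) × length(s) = 2.1667 bits


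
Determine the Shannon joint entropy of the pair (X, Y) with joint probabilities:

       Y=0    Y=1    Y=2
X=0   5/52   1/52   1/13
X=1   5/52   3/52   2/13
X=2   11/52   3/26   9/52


H(X,Y) = -Σ p(x,y) log₂ p(x,y)
  p(0,0)=5/52: -0.0962 × log₂(0.0962) = 0.3249
  p(0,1)=1/52: -0.0192 × log₂(0.0192) = 0.1096
  p(0,2)=1/13: -0.0769 × log₂(0.0769) = 0.2846
  p(1,0)=5/52: -0.0962 × log₂(0.0962) = 0.3249
  p(1,1)=3/52: -0.0577 × log₂(0.0577) = 0.2374
  p(1,2)=2/13: -0.1538 × log₂(0.1538) = 0.4155
  p(2,0)=11/52: -0.2115 × log₂(0.2115) = 0.4741
  p(2,1)=3/26: -0.1154 × log₂(0.1154) = 0.3595
  p(2,2)=9/52: -0.1731 × log₂(0.1731) = 0.4380
H(X,Y) = 2.9684 bits


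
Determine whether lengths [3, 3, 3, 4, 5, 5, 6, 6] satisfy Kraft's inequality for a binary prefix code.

Kraft inequality: Σ 2^(-l_i) ≤ 1 for prefix-free code
Calculating: 2^(-3) + 2^(-3) + 2^(-3) + 2^(-4) + 2^(-5) + 2^(-5) + 2^(-6) + 2^(-6)
= 0.125 + 0.125 + 0.125 + 0.0625 + 0.03125 + 0.03125 + 0.015625 + 0.015625
= 0.5312
Since 0.5312 ≤ 1, prefix-free code exists


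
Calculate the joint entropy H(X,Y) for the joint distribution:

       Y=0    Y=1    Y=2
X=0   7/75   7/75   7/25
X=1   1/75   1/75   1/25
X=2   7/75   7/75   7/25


H(X,Y) = -Σ p(x,y) log₂ p(x,y)
  p(0,0)=7/75: -0.0933 × log₂(0.0933) = 0.3193
  p(0,1)=7/75: -0.0933 × log₂(0.0933) = 0.3193
  p(0,2)=7/25: -0.2800 × log₂(0.2800) = 0.5142
  p(1,0)=1/75: -0.0133 × log₂(0.0133) = 0.0831
  p(1,1)=1/75: -0.0133 × log₂(0.0133) = 0.0831
  p(1,2)=1/25: -0.0400 × log₂(0.0400) = 0.1858
  p(2,0)=7/75: -0.0933 × log₂(0.0933) = 0.3193
  p(2,1)=7/75: -0.0933 × log₂(0.0933) = 0.3193
  p(2,2)=7/25: -0.2800 × log₂(0.2800) = 0.5142
H(X,Y) = 2.6576 bits


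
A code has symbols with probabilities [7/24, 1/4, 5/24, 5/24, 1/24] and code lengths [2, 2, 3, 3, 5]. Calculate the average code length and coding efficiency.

Average length L = Σ p_i × l_i = 2.5417 bits
Entropy H = 2.1524 bits
Efficiency η = H/L × 100% = 84.69%


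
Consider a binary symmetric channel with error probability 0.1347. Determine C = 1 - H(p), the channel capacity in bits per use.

For BSC with error probability p:
C = 1 - H(p) where H(p) is binary entropy
H(0.1347) = -0.1347 × log₂(0.1347) - 0.8653 × log₂(0.8653)
H(p) = 0.5702
C = 1 - 0.5702 = 0.4298 bits/use


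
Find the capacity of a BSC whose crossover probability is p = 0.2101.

For BSC with error probability p:
C = 1 - H(p) where H(p) is binary entropy
H(0.2101) = -0.2101 × log₂(0.2101) - 0.7899 × log₂(0.7899)
H(p) = 0.7417
C = 1 - 0.7417 = 0.2583 bits/use


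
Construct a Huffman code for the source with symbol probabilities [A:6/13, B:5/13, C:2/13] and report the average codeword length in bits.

Huffman tree construction:
Combine smallest probabilities repeatedly
Resulting codes:
  A: 0 (length 1)
  B: 11 (length 2)
  C: 10 (length 2)
Average length = Σ p(s) × length(s) = 1.5385 bits


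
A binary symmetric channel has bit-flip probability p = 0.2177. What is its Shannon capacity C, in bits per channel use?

For BSC with error probability p:
C = 1 - H(p) where H(p) is binary entropy
H(0.2177) = -0.2177 × log₂(0.2177) - 0.7823 × log₂(0.7823)
H(p) = 0.7559
C = 1 - 0.7559 = 0.2441 bits/use


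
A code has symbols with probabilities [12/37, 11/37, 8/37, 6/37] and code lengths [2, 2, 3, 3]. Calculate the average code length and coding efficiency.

Average length L = Σ p_i × l_i = 2.3784 bits
Entropy H = 1.9505 bits
Efficiency η = H/L × 100% = 82.01%


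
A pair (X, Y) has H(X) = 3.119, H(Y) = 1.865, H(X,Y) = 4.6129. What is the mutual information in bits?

I(X;Y) = H(X) + H(Y) - H(X,Y)
I(X;Y) = 3.119 + 1.865 - 4.6129 = 0.3711 bits


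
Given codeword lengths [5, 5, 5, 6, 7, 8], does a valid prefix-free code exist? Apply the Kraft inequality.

Kraft inequality: Σ 2^(-l_i) ≤ 1 for prefix-free code
Calculating: 2^(-5) + 2^(-5) + 2^(-5) + 2^(-6) + 2^(-7) + 2^(-8)
= 0.03125 + 0.03125 + 0.03125 + 0.015625 + 0.0078125 + 0.00390625
= 0.1211
Since 0.1211 ≤ 1, prefix-free code exists


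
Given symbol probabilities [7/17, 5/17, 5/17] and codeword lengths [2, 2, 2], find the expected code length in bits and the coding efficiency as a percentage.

Average length L = Σ p_i × l_i = 2.0000 bits
Entropy H = 1.5657 bits
Efficiency η = H/L × 100% = 78.28%


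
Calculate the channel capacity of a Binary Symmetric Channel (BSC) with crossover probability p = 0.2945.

For BSC with error probability p:
C = 1 - H(p) where H(p) is binary entropy
H(0.2945) = -0.2945 × log₂(0.2945) - 0.7055 × log₂(0.7055)
H(p) = 0.8745
C = 1 - 0.8745 = 0.1255 bits/use


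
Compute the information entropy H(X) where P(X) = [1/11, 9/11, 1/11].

H(X) = -Σ p(x) log₂ p(x)
  -1/11 × log₂(1/11) = 0.3145
  -9/11 × log₂(9/11) = 0.2369
  -1/11 × log₂(1/11) = 0.3145
H(X) = 0.8659 bits


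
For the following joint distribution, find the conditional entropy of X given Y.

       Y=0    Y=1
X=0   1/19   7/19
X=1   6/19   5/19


H(X|Y) = Σ_y p(y) H(X|Y=y)
  p(Y=0) = 7/19, H(X|Y=0) = 0.5917
  p(Y=1) = 12/19, H(X|Y=1) = 0.9799
H(X|Y) = 0.3684×0.5917 + 0.6316×0.9799 = 0.8368 bits


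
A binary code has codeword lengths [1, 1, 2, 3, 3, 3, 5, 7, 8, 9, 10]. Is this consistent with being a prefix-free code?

Kraft inequality: Σ 2^(-l_i) ≤ 1 for prefix-free code
Calculating: 2^(-1) + 2^(-1) + 2^(-2) + 2^(-3) + 2^(-3) + 2^(-3) + 2^(-5) + 2^(-7) + 2^(-8) + 2^(-9) + 2^(-10)
= 0.5 + 0.5 + 0.25 + 0.125 + 0.125 + 0.125 + 0.03125 + 0.0078125 + 0.00390625 + 0.001953125 + 0.0009765625
= 1.6709
Since 1.6709 > 1, prefix-free code does not exist


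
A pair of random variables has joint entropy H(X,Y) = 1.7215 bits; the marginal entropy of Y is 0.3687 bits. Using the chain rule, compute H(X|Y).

Chain rule: H(X,Y) = H(X|Y) + H(Y)
H(X|Y) = H(X,Y) - H(Y) = 1.7215 - 0.3687 = 1.3528 bits


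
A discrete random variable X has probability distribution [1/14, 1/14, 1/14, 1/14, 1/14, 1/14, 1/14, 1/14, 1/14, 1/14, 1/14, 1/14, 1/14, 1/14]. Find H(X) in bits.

H(X) = -Σ p(x) log₂ p(x)
  -1/14 × log₂(1/14) = 0.2720
  -1/14 × log₂(1/14) = 0.2720
  -1/14 × log₂(1/14) = 0.2720
  -1/14 × log₂(1/14) = 0.2720
  -1/14 × log₂(1/14) = 0.2720
  -1/14 × log₂(1/14) = 0.2720
  -1/14 × log₂(1/14) = 0.2720
  -1/14 × log₂(1/14) = 0.2720
  -1/14 × log₂(1/14) = 0.2720
  -1/14 × log₂(1/14) = 0.2720
  -1/14 × log₂(1/14) = 0.2720
  -1/14 × log₂(1/14) = 0.2720
  -1/14 × log₂(1/14) = 0.2720
  -1/14 × log₂(1/14) = 0.2720
H(X) = 3.8074 bits


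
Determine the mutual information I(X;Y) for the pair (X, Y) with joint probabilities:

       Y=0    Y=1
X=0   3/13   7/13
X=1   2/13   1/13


H(X) = 0.7793, H(Y) = 0.9612, H(X,Y) = 1.6692
I(X;Y) = H(X) + H(Y) - H(X,Y) = 0.0714 bits


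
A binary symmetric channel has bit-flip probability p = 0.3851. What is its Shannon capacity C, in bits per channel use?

For BSC with error probability p:
C = 1 - H(p) where H(p) is binary entropy
H(0.3851) = -0.3851 × log₂(0.3851) - 0.6149 × log₂(0.6149)
H(p) = 0.9616
C = 1 - 0.9616 = 0.0384 bits/use


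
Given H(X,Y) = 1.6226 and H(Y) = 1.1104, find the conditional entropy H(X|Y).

Chain rule: H(X,Y) = H(X|Y) + H(Y)
H(X|Y) = H(X,Y) - H(Y) = 1.6226 - 1.1104 = 0.5122 bits


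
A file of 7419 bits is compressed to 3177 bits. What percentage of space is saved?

Space savings = (1 - Compressed/Original) × 100%
= (1 - 3177/7419) × 100%
= 57.18%


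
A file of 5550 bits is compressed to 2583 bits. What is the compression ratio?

Compression ratio = Original / Compressed
= 5550 / 2583 = 2.15:1


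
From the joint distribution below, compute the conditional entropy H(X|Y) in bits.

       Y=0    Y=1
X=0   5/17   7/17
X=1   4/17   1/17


H(X|Y) = Σ_y p(y) H(X|Y=y)
  p(Y=0) = 9/17, H(X|Y=0) = 0.9911
  p(Y=1) = 8/17, H(X|Y=1) = 0.5436
H(X|Y) = 0.5294×0.9911 + 0.4706×0.5436 = 0.7805 bits


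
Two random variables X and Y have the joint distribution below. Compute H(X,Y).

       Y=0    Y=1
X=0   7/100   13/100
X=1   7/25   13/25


H(X,Y) = -Σ p(x,y) log₂ p(x,y)
  p(0,0)=7/100: -0.0700 × log₂(0.0700) = 0.2686
  p(0,1)=13/100: -0.1300 × log₂(0.1300) = 0.3826
  p(1,0)=7/25: -0.2800 × log₂(0.2800) = 0.5142
  p(1,1)=13/25: -0.5200 × log₂(0.5200) = 0.4906
H(X,Y) = 1.6560 bits


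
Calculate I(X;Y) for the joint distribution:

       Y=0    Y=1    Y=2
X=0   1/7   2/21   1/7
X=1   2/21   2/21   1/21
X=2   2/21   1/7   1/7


H(X) = 1.5538, H(Y) = 1.5850, H(X,Y) = 3.1057
I(X;Y) = H(X) + H(Y) - H(X,Y) = 0.0331 bits


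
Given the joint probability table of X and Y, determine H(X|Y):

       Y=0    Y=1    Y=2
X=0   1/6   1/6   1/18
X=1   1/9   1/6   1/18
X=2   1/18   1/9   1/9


H(X|Y) = Σ_y p(y) H(X|Y=y)
  p(Y=0) = 1/3, H(X|Y=0) = 1.4591
  p(Y=1) = 4/9, H(X|Y=1) = 1.5613
  p(Y=2) = 2/9, H(X|Y=2) = 1.5000
H(X|Y) = 0.3333×1.4591 + 0.4444×1.5613 + 0.2222×1.5000 = 1.5136 bits


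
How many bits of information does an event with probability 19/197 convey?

Information content I(x) = -log₂(p(x))
I = -log₂(19/197) = -log₂(0.0964)
I = 3.3741 bits


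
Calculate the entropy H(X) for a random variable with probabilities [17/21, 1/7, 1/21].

H(X) = -Σ p(x) log₂ p(x)
  -17/21 × log₂(17/21) = 0.2468
  -1/7 × log₂(1/7) = 0.4011
  -1/21 × log₂(1/21) = 0.2092
H(X) = 0.8570 bits


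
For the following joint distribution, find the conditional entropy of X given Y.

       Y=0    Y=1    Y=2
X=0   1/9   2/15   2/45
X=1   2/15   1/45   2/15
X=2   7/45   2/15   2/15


H(X|Y) = Σ_y p(y) H(X|Y=y)
  p(Y=0) = 2/5, H(X|Y=0) = 1.5715
  p(Y=1) = 13/45, H(X|Y=1) = 1.3143
  p(Y=2) = 14/45, H(X|Y=2) = 1.4488
H(X|Y) = 0.4000×1.5715 + 0.2889×1.3143 + 0.3111×1.4488 = 1.4591 bits


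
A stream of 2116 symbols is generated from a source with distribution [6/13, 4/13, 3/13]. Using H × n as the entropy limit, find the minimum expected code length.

Entropy H = 1.5262 bits/symbol
Minimum bits = H × n = 1.5262 × 2116
= 3229.51 bits


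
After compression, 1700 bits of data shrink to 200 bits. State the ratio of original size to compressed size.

Compression ratio = Original / Compressed
= 1700 / 200 = 8.50:1


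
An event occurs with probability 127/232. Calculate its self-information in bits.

Information content I(x) = -log₂(p(x))
I = -log₂(127/232) = -log₂(0.5474)
I = 0.8693 bits


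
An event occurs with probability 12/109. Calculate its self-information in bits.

Information content I(x) = -log₂(p(x))
I = -log₂(12/109) = -log₂(0.1101)
I = 3.1832 bits


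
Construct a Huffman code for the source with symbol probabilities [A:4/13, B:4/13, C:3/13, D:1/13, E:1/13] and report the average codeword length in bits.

Huffman tree construction:
Combine smallest probabilities repeatedly
Resulting codes:
  A: 10 (length 2)
  B: 11 (length 2)
  C: 01 (length 2)
  D: 000 (length 3)
  E: 001 (length 3)
Average length = Σ p(s) × length(s) = 2.1538 bits


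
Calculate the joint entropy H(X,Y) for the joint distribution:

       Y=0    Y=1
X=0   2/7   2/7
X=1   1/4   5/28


H(X,Y) = -Σ p(x,y) log₂ p(x,y)
  p(0,0)=2/7: -0.2857 × log₂(0.2857) = 0.5164
  p(0,1)=2/7: -0.2857 × log₂(0.2857) = 0.5164
  p(1,0)=1/4: -0.2500 × log₂(0.2500) = 0.5000
  p(1,1)=5/28: -0.1786 × log₂(0.1786) = 0.4438
H(X,Y) = 1.9766 bits


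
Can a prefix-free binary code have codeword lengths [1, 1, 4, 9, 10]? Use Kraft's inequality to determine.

Kraft inequality: Σ 2^(-l_i) ≤ 1 for prefix-free code
Calculating: 2^(-1) + 2^(-1) + 2^(-4) + 2^(-9) + 2^(-10)
= 0.5 + 0.5 + 0.0625 + 0.001953125 + 0.0009765625
= 1.0654
Since 1.0654 > 1, prefix-free code does not exist


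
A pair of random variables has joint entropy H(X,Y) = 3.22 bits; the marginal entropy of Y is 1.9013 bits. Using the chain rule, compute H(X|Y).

Chain rule: H(X,Y) = H(X|Y) + H(Y)
H(X|Y) = H(X,Y) - H(Y) = 3.22 - 1.9013 = 1.3187 bits


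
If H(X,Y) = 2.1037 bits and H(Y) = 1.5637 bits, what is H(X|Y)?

Chain rule: H(X,Y) = H(X|Y) + H(Y)
H(X|Y) = H(X,Y) - H(Y) = 2.1037 - 1.5637 = 0.54 bits


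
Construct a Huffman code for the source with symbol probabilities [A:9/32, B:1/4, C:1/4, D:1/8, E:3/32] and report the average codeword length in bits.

Huffman tree construction:
Combine smallest probabilities repeatedly
Resulting codes:
  A: 11 (length 2)
  B: 01 (length 2)
  C: 10 (length 2)
  D: 001 (length 3)
  E: 000 (length 3)
Average length = Σ p(s) × length(s) = 2.2188 bits


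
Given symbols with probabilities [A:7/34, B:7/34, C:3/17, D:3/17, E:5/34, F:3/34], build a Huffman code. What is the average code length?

Huffman tree construction:
Combine smallest probabilities repeatedly
Resulting codes:
  A: 00 (length 2)
  B: 01 (length 2)
  C: 110 (length 3)
  D: 111 (length 3)
  E: 101 (length 3)
  F: 100 (length 3)
Average length = Σ p(s) × length(s) = 2.5882 bits


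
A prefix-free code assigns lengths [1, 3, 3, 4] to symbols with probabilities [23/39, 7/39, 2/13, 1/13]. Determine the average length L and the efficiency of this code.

Average length L = Σ p_i × l_i = 1.8974 bits
Entropy H = 1.5942 bits
Efficiency η = H/L × 100% = 84.02%


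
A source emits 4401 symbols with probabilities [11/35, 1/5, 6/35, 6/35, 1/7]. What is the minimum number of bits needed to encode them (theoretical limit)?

Entropy H = 2.2626 bits/symbol
Minimum bits = H × n = 2.2626 × 4401
= 9957.64 bits


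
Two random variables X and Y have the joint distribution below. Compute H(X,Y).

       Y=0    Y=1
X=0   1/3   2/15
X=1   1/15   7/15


H(X,Y) = -Σ p(x,y) log₂ p(x,y)
  p(0,0)=1/3: -0.3333 × log₂(0.3333) = 0.5283
  p(0,1)=2/15: -0.1333 × log₂(0.1333) = 0.3876
  p(1,0)=1/15: -0.0667 × log₂(0.0667) = 0.2605
  p(1,1)=7/15: -0.4667 × log₂(0.4667) = 0.5131
H(X,Y) = 1.6895 bits


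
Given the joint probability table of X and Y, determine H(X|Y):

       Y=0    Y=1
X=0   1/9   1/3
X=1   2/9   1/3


H(X|Y) = Σ_y p(y) H(X|Y=y)
  p(Y=0) = 1/3, H(X|Y=0) = 0.9183
  p(Y=1) = 2/3, H(X|Y=1) = 1.0000
H(X|Y) = 0.3333×0.9183 + 0.6667×1.0000 = 0.9728 bits


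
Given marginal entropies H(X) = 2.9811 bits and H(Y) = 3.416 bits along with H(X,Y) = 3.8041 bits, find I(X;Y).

I(X;Y) = H(X) + H(Y) - H(X,Y)
I(X;Y) = 2.9811 + 3.416 - 3.8041 = 2.593 bits


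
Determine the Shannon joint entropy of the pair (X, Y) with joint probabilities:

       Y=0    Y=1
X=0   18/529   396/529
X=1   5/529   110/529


H(X,Y) = -Σ p(x,y) log₂ p(x,y)
  p(0,0)=18/529: -0.0340 × log₂(0.0340) = 0.1660
  p(0,1)=396/529: -0.7486 × log₂(0.7486) = 0.3127
  p(1,0)=5/529: -0.0095 × log₂(0.0095) = 0.0636
  p(1,1)=110/529: -0.2079 × log₂(0.2079) = 0.4711
H(X,Y) = 1.0134 bits


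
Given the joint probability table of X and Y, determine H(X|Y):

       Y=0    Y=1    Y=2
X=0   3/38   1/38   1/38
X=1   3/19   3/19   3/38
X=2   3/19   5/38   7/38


H(X|Y) = Σ_y p(y) H(X|Y=y)
  p(Y=0) = 15/38, H(X|Y=0) = 1.5219
  p(Y=1) = 6/19, H(X|Y=1) = 1.3250
  p(Y=2) = 11/38, H(X|Y=2) = 1.2407
H(X|Y) = 0.3947×1.5219 + 0.3158×1.3250 + 0.2895×1.2407 = 1.3783 bits


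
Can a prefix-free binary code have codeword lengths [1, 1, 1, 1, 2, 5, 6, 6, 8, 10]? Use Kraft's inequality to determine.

Kraft inequality: Σ 2^(-l_i) ≤ 1 for prefix-free code
Calculating: 2^(-1) + 2^(-1) + 2^(-1) + 2^(-1) + 2^(-2) + 2^(-5) + 2^(-6) + 2^(-6) + 2^(-8) + 2^(-10)
= 0.5 + 0.5 + 0.5 + 0.5 + 0.25 + 0.03125 + 0.015625 + 0.015625 + 0.00390625 + 0.0009765625
= 2.3174
Since 2.3174 > 1, prefix-free code does not exist


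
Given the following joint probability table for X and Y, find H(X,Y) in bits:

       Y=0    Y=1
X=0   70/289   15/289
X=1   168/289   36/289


H(X,Y) = -Σ p(x,y) log₂ p(x,y)
  p(0,0)=70/289: -0.2422 × log₂(0.2422) = 0.4955
  p(0,1)=15/289: -0.0519 × log₂(0.0519) = 0.2215
  p(1,0)=168/289: -0.5813 × log₂(0.5813) = 0.4549
  p(1,1)=36/289: -0.1246 × log₂(0.1246) = 0.3743
H(X,Y) = 1.5463 bits


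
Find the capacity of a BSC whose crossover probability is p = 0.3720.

For BSC with error probability p:
C = 1 - H(p) where H(p) is binary entropy
H(0.3720) = -0.3720 × log₂(0.3720) - 0.6280 × log₂(0.6280)
H(p) = 0.9522
C = 1 - 0.9522 = 0.0478 bits/use


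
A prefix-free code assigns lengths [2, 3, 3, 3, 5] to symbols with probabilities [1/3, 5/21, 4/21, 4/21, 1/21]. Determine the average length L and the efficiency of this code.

Average length L = Σ p_i × l_i = 2.7619 bits
Entropy H = 2.1418 bits
Efficiency η = H/L × 100% = 77.55%


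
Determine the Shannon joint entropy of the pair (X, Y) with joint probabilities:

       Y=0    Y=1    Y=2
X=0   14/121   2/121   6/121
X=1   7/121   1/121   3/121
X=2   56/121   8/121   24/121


H(X,Y) = -Σ p(x,y) log₂ p(x,y)
  p(0,0)=14/121: -0.1157 × log₂(0.1157) = 0.3600
  p(0,1)=2/121: -0.0165 × log₂(0.0165) = 0.0978
  p(0,2)=6/121: -0.0496 × log₂(0.0496) = 0.2149
  p(1,0)=7/121: -0.0579 × log₂(0.0579) = 0.2379
  p(1,1)=1/121: -0.0083 × log₂(0.0083) = 0.0572
  p(1,2)=3/121: -0.0248 × log₂(0.0248) = 0.1322
  p(2,0)=56/121: -0.4628 × log₂(0.4628) = 0.5144
  p(2,1)=8/121: -0.0661 × log₂(0.0661) = 0.2591
  p(2,2)=24/121: -0.1983 × log₂(0.1983) = 0.4629
H(X,Y) = 2.3365 bits


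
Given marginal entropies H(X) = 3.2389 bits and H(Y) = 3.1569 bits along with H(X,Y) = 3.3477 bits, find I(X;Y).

I(X;Y) = H(X) + H(Y) - H(X,Y)
I(X;Y) = 3.2389 + 3.1569 - 3.3477 = 3.0481 bits


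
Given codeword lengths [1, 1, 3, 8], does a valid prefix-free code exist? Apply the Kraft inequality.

Kraft inequality: Σ 2^(-l_i) ≤ 1 for prefix-free code
Calculating: 2^(-1) + 2^(-1) + 2^(-3) + 2^(-8)
= 0.5 + 0.5 + 0.125 + 0.00390625
= 1.1289
Since 1.1289 > 1, prefix-free code does not exist


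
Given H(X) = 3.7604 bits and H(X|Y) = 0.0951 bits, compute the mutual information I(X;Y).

I(X;Y) = H(X) - H(X|Y)
I(X;Y) = 3.7604 - 0.0951 = 3.6653 bits


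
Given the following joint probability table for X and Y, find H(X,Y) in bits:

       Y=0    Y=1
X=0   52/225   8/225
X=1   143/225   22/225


H(X,Y) = -Σ p(x,y) log₂ p(x,y)
  p(0,0)=52/225: -0.2311 × log₂(0.2311) = 0.4884
  p(0,1)=8/225: -0.0356 × log₂(0.0356) = 0.1712
  p(1,0)=143/225: -0.6356 × log₂(0.6356) = 0.4156
  p(1,1)=22/225: -0.0978 × log₂(0.0978) = 0.3280
H(X,Y) = 1.4032 bits


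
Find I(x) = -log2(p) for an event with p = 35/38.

Information content I(x) = -log₂(p(x))
I = -log₂(35/38) = -log₂(0.9211)
I = 0.1186 bits


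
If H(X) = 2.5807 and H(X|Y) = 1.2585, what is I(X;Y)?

I(X;Y) = H(X) - H(X|Y)
I(X;Y) = 2.5807 - 1.2585 = 1.3222 bits


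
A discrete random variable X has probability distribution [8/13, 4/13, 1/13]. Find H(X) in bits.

H(X) = -Σ p(x) log₂ p(x)
  -8/13 × log₂(8/13) = 0.4310
  -4/13 × log₂(4/13) = 0.5232
  -1/13 × log₂(1/13) = 0.2846
H(X) = 1.2389 bits


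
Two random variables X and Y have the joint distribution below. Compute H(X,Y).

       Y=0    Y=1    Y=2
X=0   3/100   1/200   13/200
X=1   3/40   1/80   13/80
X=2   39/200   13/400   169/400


H(X,Y) = -Σ p(x,y) log₂ p(x,y)
  p(0,0)=3/100: -0.0300 × log₂(0.0300) = 0.1518
  p(0,1)=1/200: -0.0050 × log₂(0.0050) = 0.0382
  p(0,2)=13/200: -0.0650 × log₂(0.0650) = 0.2563
  p(1,0)=3/40: -0.0750 × log₂(0.0750) = 0.2803
  p(1,1)=1/80: -0.0125 × log₂(0.0125) = 0.0790
  p(1,2)=13/80: -0.1625 × log₂(0.1625) = 0.4260
  p(2,0)=39/200: -0.1950 × log₂(0.1950) = 0.4599
  p(2,1)=13/400: -0.0325 × log₂(0.0325) = 0.1607
  p(2,2)=169/400: -0.4225 × log₂(0.4225) = 0.5252
H(X,Y) = 2.3773 bits


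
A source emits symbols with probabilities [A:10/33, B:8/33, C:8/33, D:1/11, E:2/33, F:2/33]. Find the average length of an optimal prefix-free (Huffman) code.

Huffman tree construction:
Combine smallest probabilities repeatedly
Resulting codes:
  A: 11 (length 2)
  B: 01 (length 2)
  C: 10 (length 2)
  D: 000 (length 3)
  E: 0010 (length 4)
  F: 0011 (length 4)
Average length = Σ p(s) × length(s) = 2.3333 bits


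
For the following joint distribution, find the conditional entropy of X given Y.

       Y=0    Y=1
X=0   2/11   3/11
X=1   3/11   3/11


H(X|Y) = Σ_y p(y) H(X|Y=y)
  p(Y=0) = 5/11, H(X|Y=0) = 0.9710
  p(Y=1) = 6/11, H(X|Y=1) = 1.0000
H(X|Y) = 0.4545×0.9710 + 0.5455×1.0000 = 0.9868 bits


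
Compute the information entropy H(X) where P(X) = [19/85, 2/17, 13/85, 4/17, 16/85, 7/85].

H(X) = -Σ p(x) log₂ p(x)
  -19/85 × log₂(19/85) = 0.4832
  -2/17 × log₂(2/17) = 0.3632
  -13/85 × log₂(13/85) = 0.4143
  -4/17 × log₂(4/17) = 0.4912
  -16/85 × log₂(16/85) = 0.4535
  -7/85 × log₂(7/85) = 0.2966
H(X) = 2.5020 bits


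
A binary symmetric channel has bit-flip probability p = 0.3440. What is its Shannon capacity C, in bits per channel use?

For BSC with error probability p:
C = 1 - H(p) where H(p) is binary entropy
H(0.3440) = -0.3440 × log₂(0.3440) - 0.6560 × log₂(0.6560)
H(p) = 0.9286
C = 1 - 0.9286 = 0.0714 bits/use


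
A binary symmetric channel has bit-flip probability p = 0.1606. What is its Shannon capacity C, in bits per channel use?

For BSC with error probability p:
C = 1 - H(p) where H(p) is binary entropy
H(0.1606) = -0.1606 × log₂(0.1606) - 0.8394 × log₂(0.8394)
H(p) = 0.6357
C = 1 - 0.6357 = 0.3643 bits/use


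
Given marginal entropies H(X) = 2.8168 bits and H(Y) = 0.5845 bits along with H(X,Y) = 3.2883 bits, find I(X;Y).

I(X;Y) = H(X) + H(Y) - H(X,Y)
I(X;Y) = 2.8168 + 0.5845 - 3.2883 = 0.113 bits


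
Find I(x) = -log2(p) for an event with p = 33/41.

Information content I(x) = -log₂(p(x))
I = -log₂(33/41) = -log₂(0.8049)
I = 0.3132 bits


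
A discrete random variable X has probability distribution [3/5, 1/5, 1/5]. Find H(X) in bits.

H(X) = -Σ p(x) log₂ p(x)
  -3/5 × log₂(3/5) = 0.4422
  -1/5 × log₂(1/5) = 0.4644
  -1/5 × log₂(1/5) = 0.4644
H(X) = 1.3710 bits


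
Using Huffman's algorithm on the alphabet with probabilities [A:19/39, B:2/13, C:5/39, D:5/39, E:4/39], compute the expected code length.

Huffman tree construction:
Combine smallest probabilities repeatedly
Resulting codes:
  A: 0 (length 1)
  B: 111 (length 3)
  C: 101 (length 3)
  D: 110 (length 3)
  E: 100 (length 3)
Average length = Σ p(s) × length(s) = 2.0256 bits


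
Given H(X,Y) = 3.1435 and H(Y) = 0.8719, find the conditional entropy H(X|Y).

Chain rule: H(X,Y) = H(X|Y) + H(Y)
H(X|Y) = H(X,Y) - H(Y) = 3.1435 - 0.8719 = 2.2716 bits


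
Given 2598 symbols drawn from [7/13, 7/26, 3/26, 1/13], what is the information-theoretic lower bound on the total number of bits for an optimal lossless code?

Entropy H = 1.6347 bits/symbol
Minimum bits = H × n = 1.6347 × 2598
= 4246.94 bits


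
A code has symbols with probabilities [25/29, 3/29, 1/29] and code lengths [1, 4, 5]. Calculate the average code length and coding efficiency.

Average length L = Σ p_i × l_i = 1.4483 bits
Entropy H = 0.6907 bits
Efficiency η = H/L × 100% = 47.69%


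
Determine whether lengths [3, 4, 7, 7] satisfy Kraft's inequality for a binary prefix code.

Kraft inequality: Σ 2^(-l_i) ≤ 1 for prefix-free code
Calculating: 2^(-3) + 2^(-4) + 2^(-7) + 2^(-7)
= 0.125 + 0.0625 + 0.0078125 + 0.0078125
= 0.2031
Since 0.2031 ≤ 1, prefix-free code exists


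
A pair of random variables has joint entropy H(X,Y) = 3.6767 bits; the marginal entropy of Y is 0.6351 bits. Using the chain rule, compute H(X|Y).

Chain rule: H(X,Y) = H(X|Y) + H(Y)
H(X|Y) = H(X,Y) - H(Y) = 3.6767 - 0.6351 = 3.0416 bits


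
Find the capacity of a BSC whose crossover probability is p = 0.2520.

For BSC with error probability p:
C = 1 - H(p) where H(p) is binary entropy
H(0.2520) = -0.2520 × log₂(0.2520) - 0.7480 × log₂(0.7480)
H(p) = 0.8144
C = 1 - 0.8144 = 0.1856 bits/use


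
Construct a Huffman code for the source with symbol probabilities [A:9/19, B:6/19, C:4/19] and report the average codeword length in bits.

Huffman tree construction:
Combine smallest probabilities repeatedly
Resulting codes:
  A: 0 (length 1)
  B: 11 (length 2)
  C: 10 (length 2)
Average length = Σ p(s) × length(s) = 1.5263 bits


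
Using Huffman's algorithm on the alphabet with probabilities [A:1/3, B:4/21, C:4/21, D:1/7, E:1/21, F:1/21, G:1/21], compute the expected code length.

Huffman tree construction:
Combine smallest probabilities repeatedly
Resulting codes:
  A: 11 (length 2)
  B: 00 (length 2)
  C: 01 (length 2)
  D: 100 (length 3)
  E: 10110 (length 5)
  F: 10111 (length 5)
  G: 1010 (length 4)
Average length = Σ p(s) × length(s) = 2.5238 bits


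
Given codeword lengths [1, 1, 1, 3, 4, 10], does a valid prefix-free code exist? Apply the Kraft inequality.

Kraft inequality: Σ 2^(-l_i) ≤ 1 for prefix-free code
Calculating: 2^(-1) + 2^(-1) + 2^(-1) + 2^(-3) + 2^(-4) + 2^(-10)
= 0.5 + 0.5 + 0.5 + 0.125 + 0.0625 + 0.0009765625
= 1.6885
Since 1.6885 > 1, prefix-free code does not exist


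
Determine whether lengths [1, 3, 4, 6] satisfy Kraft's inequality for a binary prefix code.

Kraft inequality: Σ 2^(-l_i) ≤ 1 for prefix-free code
Calculating: 2^(-1) + 2^(-3) + 2^(-4) + 2^(-6)
= 0.5 + 0.125 + 0.0625 + 0.015625
= 0.7031
Since 0.7031 ≤ 1, prefix-free code exists


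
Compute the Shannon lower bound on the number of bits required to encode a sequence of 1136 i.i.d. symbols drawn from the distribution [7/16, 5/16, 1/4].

Entropy H = 1.5462 bits/symbol
Minimum bits = H × n = 1.5462 × 1136
= 1756.46 bits


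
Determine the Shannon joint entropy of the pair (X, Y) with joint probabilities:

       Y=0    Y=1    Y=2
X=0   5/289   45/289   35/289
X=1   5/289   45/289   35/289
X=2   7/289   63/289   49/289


H(X,Y) = -Σ p(x,y) log₂ p(x,y)
  p(0,0)=5/289: -0.0173 × log₂(0.0173) = 0.1013
  p(0,1)=45/289: -0.1557 × log₂(0.1557) = 0.4178
  p(0,2)=35/289: -0.1211 × log₂(0.1211) = 0.3688
  p(1,0)=5/289: -0.0173 × log₂(0.0173) = 0.1013
  p(1,1)=45/289: -0.1557 × log₂(0.1557) = 0.4178
  p(1,2)=35/289: -0.1211 × log₂(0.1211) = 0.3688
  p(2,0)=7/289: -0.0242 × log₂(0.0242) = 0.1300
  p(2,1)=63/289: -0.2180 × log₂(0.2180) = 0.4791
  p(2,2)=49/289: -0.1696 × log₂(0.1696) = 0.4341
H(X,Y) = 2.8190 bits


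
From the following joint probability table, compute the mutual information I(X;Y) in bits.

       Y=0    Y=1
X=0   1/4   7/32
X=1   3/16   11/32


H(X) = 0.9972, H(Y) = 0.9887, H(X,Y) = 1.9620
I(X;Y) = H(X) + H(Y) - H(X,Y) = 0.0238 bits


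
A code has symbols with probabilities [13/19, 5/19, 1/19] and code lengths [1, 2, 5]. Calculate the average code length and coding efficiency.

Average length L = Σ p_i × l_i = 1.4737 bits
Entropy H = 1.1050 bits
Efficiency η = H/L × 100% = 74.98%


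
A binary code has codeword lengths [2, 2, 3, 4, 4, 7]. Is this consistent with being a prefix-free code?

Kraft inequality: Σ 2^(-l_i) ≤ 1 for prefix-free code
Calculating: 2^(-2) + 2^(-2) + 2^(-3) + 2^(-4) + 2^(-4) + 2^(-7)
= 0.25 + 0.25 + 0.125 + 0.0625 + 0.0625 + 0.0078125
= 0.7578
Since 0.7578 ≤ 1, prefix-free code exists


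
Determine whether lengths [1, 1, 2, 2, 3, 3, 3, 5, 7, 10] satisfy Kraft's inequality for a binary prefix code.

Kraft inequality: Σ 2^(-l_i) ≤ 1 for prefix-free code
Calculating: 2^(-1) + 2^(-1) + 2^(-2) + 2^(-2) + 2^(-3) + 2^(-3) + 2^(-3) + 2^(-5) + 2^(-7) + 2^(-10)
= 0.5 + 0.5 + 0.25 + 0.25 + 0.125 + 0.125 + 0.125 + 0.03125 + 0.0078125 + 0.0009765625
= 1.9150
Since 1.9150 > 1, prefix-free code does not exist


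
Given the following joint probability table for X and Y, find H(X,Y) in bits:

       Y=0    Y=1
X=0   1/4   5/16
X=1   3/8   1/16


H(X,Y) = -Σ p(x,y) log₂ p(x,y)
  p(0,0)=1/4: -0.2500 × log₂(0.2500) = 0.5000
  p(0,1)=5/16: -0.3125 × log₂(0.3125) = 0.5244
  p(1,0)=3/8: -0.3750 × log₂(0.3750) = 0.5306
  p(1,1)=1/16: -0.0625 × log₂(0.0625) = 0.2500
H(X,Y) = 1.8050 bits


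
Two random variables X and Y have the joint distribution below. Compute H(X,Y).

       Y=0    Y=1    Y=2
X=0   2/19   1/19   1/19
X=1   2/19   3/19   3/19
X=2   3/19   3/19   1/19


H(X,Y) = -Σ p(x,y) log₂ p(x,y)
  p(0,0)=2/19: -0.1053 × log₂(0.1053) = 0.3419
  p(0,1)=1/19: -0.0526 × log₂(0.0526) = 0.2236
  p(0,2)=1/19: -0.0526 × log₂(0.0526) = 0.2236
  p(1,0)=2/19: -0.1053 × log₂(0.1053) = 0.3419
  p(1,1)=3/19: -0.1579 × log₂(0.1579) = 0.4205
  p(1,2)=3/19: -0.1579 × log₂(0.1579) = 0.4205
  p(2,0)=3/19: -0.1579 × log₂(0.1579) = 0.4205
  p(2,1)=3/19: -0.1579 × log₂(0.1579) = 0.4205
  p(2,2)=1/19: -0.0526 × log₂(0.0526) = 0.2236
H(X,Y) = 3.0364 bits


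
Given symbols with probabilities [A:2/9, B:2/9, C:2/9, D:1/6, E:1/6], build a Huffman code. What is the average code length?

Huffman tree construction:
Combine smallest probabilities repeatedly
Resulting codes:
  A: 00 (length 2)
  B: 01 (length 2)
  C: 10 (length 2)
  D: 110 (length 3)
  E: 111 (length 3)
Average length = Σ p(s) × length(s) = 2.3333 bits


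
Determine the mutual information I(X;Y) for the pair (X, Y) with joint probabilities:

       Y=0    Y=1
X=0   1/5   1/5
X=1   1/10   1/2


H(X) = 0.9710, H(Y) = 0.8813, H(X,Y) = 1.7610
I(X;Y) = H(X) + H(Y) - H(X,Y) = 0.0913 bits


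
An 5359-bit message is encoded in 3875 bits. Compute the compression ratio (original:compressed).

Compression ratio = Original / Compressed
= 5359 / 3875 = 1.38:1


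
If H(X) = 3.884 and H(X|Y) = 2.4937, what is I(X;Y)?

I(X;Y) = H(X) - H(X|Y)
I(X;Y) = 3.884 - 2.4937 = 1.3903 bits


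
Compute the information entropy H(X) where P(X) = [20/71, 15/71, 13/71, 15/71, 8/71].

H(X) = -Σ p(x) log₂ p(x)
  -20/71 × log₂(20/71) = 0.5149
  -15/71 × log₂(15/71) = 0.4738
  -13/71 × log₂(13/71) = 0.4485
  -15/71 × log₂(15/71) = 0.4738
  -8/71 × log₂(8/71) = 0.3549
H(X) = 2.2659 bits


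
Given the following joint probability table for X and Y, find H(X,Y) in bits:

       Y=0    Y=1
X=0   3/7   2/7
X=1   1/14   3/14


H(X,Y) = -Σ p(x,y) log₂ p(x,y)
  p(0,0)=3/7: -0.4286 × log₂(0.4286) = 0.5239
  p(0,1)=2/7: -0.2857 × log₂(0.2857) = 0.5164
  p(1,0)=1/14: -0.0714 × log₂(0.0714) = 0.2720
  p(1,1)=3/14: -0.2143 × log₂(0.2143) = 0.4762
H(X,Y) = 1.7885 bits
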